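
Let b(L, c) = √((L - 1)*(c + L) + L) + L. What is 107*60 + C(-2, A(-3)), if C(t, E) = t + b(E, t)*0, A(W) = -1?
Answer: 6418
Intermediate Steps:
b(L, c) = L + √(L + (-1 + L)*(L + c)) (b(L, c) = √((-1 + L)*(L + c) + L) + L = √(L + (-1 + L)*(L + c)) + L = L + √(L + (-1 + L)*(L + c)))
C(t, E) = t (C(t, E) = t + (E + √(E² - t + E*t))*0 = t + 0 = t)
107*60 + C(-2, A(-3)) = 107*60 - 2 = 6420 - 2 = 6418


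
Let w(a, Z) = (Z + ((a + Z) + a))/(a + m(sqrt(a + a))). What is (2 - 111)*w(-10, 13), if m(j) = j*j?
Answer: 109/5 ≈ 21.800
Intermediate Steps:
m(j) = j**2
w(a, Z) = (2*Z + 2*a)/(3*a) (w(a, Z) = (Z + ((a + Z) + a))/(a + (sqrt(a + a))**2) = (Z + ((Z + a) + a))/(a + (sqrt(2*a))**2) = (Z + (Z + 2*a))/(a + (sqrt(2)*sqrt(a))**2) = (2*Z + 2*a)/(a + 2*a) = (2*Z + 2*a)/((3*a)) = (2*Z + 2*a)*(1/(3*a)) = (2*Z + 2*a)/(3*a))
(2 - 111)*w(-10, 13) = (2 - 111)*((2/3)*(13 - 10)/(-10)) = -218*(-1)*3/(3*10) = -109*(-1/5) = 109/5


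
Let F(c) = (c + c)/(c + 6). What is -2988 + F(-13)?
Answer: -20890/7 ≈ -2984.3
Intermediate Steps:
F(c) = 2*c/(6 + c) (F(c) = (2*c)/(6 + c) = 2*c/(6 + c))
-2988 + F(-13) = -2988 + 2*(-13)/(6 - 13) = -2988 + 2*(-13)/(-7) = -2988 + 2*(-13)*(-⅐) = -2988 + 26/7 = -20890/7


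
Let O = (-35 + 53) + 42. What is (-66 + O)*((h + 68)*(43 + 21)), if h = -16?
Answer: -19968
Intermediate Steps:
O = 60 (O = 18 + 42 = 60)
(-66 + O)*((h + 68)*(43 + 21)) = (-66 + 60)*((-16 + 68)*(43 + 21)) = -312*64 = -6*3328 = -19968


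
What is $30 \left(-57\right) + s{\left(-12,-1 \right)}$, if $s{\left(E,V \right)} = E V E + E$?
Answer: $-1866$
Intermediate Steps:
$s{\left(E,V \right)} = E + V E^{2}$ ($s{\left(E,V \right)} = V E^{2} + E = E + V E^{2}$)
$30 \left(-57\right) + s{\left(-12,-1 \right)} = 30 \left(-57\right) - 12 \left(1 - -12\right) = -1710 - 12 \left(1 + 12\right) = -1710 - 156 = -1866$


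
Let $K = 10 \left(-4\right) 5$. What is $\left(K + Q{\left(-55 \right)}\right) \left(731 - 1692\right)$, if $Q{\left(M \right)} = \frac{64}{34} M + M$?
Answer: $\frac{5857295}{17} \approx 3.4455 \cdot 10^{5}$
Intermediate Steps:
$K = -200$ ($K = \left(-40\right) 5 = -200$)
$Q{\left(M \right)} = \frac{49 M}{17}$ ($Q{\left(M \right)} = 64 \cdot \frac{1}{34} M + M = \frac{32 M}{17} + M = \frac{49 M}{17}$)
$\left(K + Q{\left(-55 \right)}\right) \left(731 - 1692\right) = \left(-200 + \frac{49}{17} \left(-55\right)\right) \left(731 - 1692\right) = \left(-200 - \frac{2695}{17}\right) \left(-961\right) = \left(- \frac{6095}{17}\right) \left(-961\right) = \frac{5857295}{17}$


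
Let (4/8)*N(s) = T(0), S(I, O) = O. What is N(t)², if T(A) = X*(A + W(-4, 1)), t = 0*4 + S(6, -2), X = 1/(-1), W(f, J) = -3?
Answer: 36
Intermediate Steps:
X = -1 (X = 1*(-1) = -1)
t = -2 (t = 0*4 - 2 = 0 - 2 = -2)
T(A) = 3 - A (T(A) = -(A - 3) = -(-3 + A) = 3 - A)
N(s) = 6 (N(s) = 2*(3 - 1*0) = 2*(3 + 0) = 2*3 = 6)
N(t)² = 6² = 36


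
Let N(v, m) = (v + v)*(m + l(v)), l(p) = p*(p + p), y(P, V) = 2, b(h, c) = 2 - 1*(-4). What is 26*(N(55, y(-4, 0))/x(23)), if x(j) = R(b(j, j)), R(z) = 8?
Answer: 2163590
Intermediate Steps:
b(h, c) = 6 (b(h, c) = 2 + 4 = 6)
l(p) = 2*p² (l(p) = p*(2*p) = 2*p²)
N(v, m) = 2*v*(m + 2*v²) (N(v, m) = (v + v)*(m + 2*v²) = (2*v)*(m + 2*v²) = 2*v*(m + 2*v²))
x(j) = 8
26*(N(55, y(-4, 0))/x(23)) = 26*((2*55*(2 + 2*55²))/8) = 26*((2*55*(2 + 2*3025))*(⅛)) = 26*((2*55*(2 + 6050))*(⅛)) = 26*((2*55*6052)*(⅛)) = 26*(665720*(⅛)) = 26*83215 = 2163590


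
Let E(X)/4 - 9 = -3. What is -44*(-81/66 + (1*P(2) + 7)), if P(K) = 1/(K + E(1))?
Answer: -3324/13 ≈ -255.69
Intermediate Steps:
E(X) = 24 (E(X) = 36 + 4*(-3) = 36 - 12 = 24)
P(K) = 1/(24 + K) (P(K) = 1/(K + 24) = 1/(24 + K))
-44*(-81/66 + (1*P(2) + 7)) = -44*(-81/66 + (1/(24 + 2) + 7)) = -44*(-81*1/66 + (1/26 + 7)) = -44*(-27/22 + (1*(1/26) + 7)) = -44*(-27/22 + (1/26 + 7)) = -44*(-27/22 + 183/26) = -44*831/143 = -3324/13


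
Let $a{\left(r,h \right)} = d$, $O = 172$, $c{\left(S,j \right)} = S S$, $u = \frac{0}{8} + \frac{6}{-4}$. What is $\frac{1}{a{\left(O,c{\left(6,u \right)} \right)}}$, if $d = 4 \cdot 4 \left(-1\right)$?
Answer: $- \frac{1}{16} \approx -0.0625$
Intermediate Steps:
$d = -16$ ($d = 16 \left(-1\right) = -16$)
$u = - \frac{3}{2}$ ($u = 0 \cdot \frac{1}{8} + 6 \left(- \frac{1}{4}\right) = 0 - \frac{3}{2} = - \frac{3}{2} \approx -1.5$)
$c{\left(S,j \right)} = S^{2}$
$a{\left(r,h \right)} = -16$
$\frac{1}{a{\left(O,c{\left(6,u \right)} \right)}} = \frac{1}{-16} = - \frac{1}{16}$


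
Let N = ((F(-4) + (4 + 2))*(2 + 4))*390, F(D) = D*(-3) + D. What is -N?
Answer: -32760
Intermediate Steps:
F(D) = -2*D (F(D) = -3*D + D = -2*D)
N = 32760 (N = ((-2*(-4) + (4 + 2))*(2 + 4))*390 = ((8 + 6)*6)*390 = (14*6)*390 = 84*390 = 32760)
-N = -1*32760 = -32760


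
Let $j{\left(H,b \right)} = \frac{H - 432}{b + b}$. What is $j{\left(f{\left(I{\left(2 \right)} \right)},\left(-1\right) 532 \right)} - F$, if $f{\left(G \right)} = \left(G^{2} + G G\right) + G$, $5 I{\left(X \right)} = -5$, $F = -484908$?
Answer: $\frac{515942543}{1064} \approx 4.8491 \cdot 10^{5}$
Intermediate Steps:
$I{\left(X \right)} = -1$ ($I{\left(X \right)} = \frac{1}{5} \left(-5\right) = -1$)
$f{\left(G \right)} = G + 2 G^{2}$ ($f{\left(G \right)} = \left(G^{2} + G^{2}\right) + G = 2 G^{2} + G = G + 2 G^{2}$)
$j{\left(H,b \right)} = \frac{-432 + H}{2 b}$
$j{\left(f{\left(I{\left(2 \right)} \right)},\left(-1\right) 532 \right)} - F = \frac{-432 - \left(1 + 2 \left(-1\right)\right)}{2 \left(\left(-1\right) 532\right)} - -484908 = \frac{-432 - \left(1 - 2\right)}{2 \left(-532\right)} + 484908 = \frac{1}{2} \left(- \frac{1}{532}\right) \left(-432 - -1\right) + 484908 = \frac{1}{2} \left(- \frac{1}{532}\right) \left(-432 + 1\right) + 484908 = \frac{1}{2} \left(- \frac{1}{532}\right) \left(-431\right) + 484908 = \frac{431}{1064} + 484908 = \frac{515942543}{1064}$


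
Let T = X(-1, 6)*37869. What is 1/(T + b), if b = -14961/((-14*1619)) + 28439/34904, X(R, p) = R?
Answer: -395567032/14979144536249 ≈ -2.6408e-5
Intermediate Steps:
b = 583398559/395567032 (b = -14961/(-22666) + 28439*(1/34904) = -14961*(-1/22666) + 28439/34904 = 14961/22666 + 28439/34904 = 583398559/395567032 ≈ 1.4748)
T = -37869 (T = -1*37869 = -37869)
1/(T + b) = 1/(-37869 + 583398559/395567032) = 1/(-14979144536249/395567032) = -395567032/14979144536249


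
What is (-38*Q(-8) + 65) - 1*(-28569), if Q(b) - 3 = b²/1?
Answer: 26088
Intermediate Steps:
Q(b) = 3 + b² (Q(b) = 3 + b²/1 = 3 + b²*1 = 3 + b²)
(-38*Q(-8) + 65) - 1*(-28569) = (-38*(3 + (-8)²) + 65) - 1*(-28569) = (-38*(3 + 64) + 65) + 28569 = (-38*67 + 65) + 28569 = (-2546 + 65) + 28569 = -2481 + 28569 = 26088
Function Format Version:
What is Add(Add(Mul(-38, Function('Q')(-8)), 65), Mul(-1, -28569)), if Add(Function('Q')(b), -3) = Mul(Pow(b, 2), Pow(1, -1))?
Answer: 26088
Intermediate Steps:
Function('Q')(b) = Add(3, Pow(b, 2)) (Function('Q')(b) = Add(3, Mul(Pow(b, 2), Pow(1, -1))) = Add(3, Mul(Pow(b, 2), 1)) = Add(3, Pow(b, 2)))
Add(Add(Mul(-38, Function('Q')(-8)), 65), Mul(-1, -28569)) = Add(Add(Mul(-38, Add(3, Pow(-8, 2))), 65), Mul(-1, -28569)) = Add(Add(Mul(-38, Add(3, 64)), 65), 28569) = Add(Add(Mul(-38, 67), 65), 28569) = Add(Add(-2546, 65), 28569) = Add(-2481, 28569) = 26088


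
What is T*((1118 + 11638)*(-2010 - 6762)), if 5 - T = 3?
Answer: -223791264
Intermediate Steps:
T = 2 (T = 5 - 1*3 = 5 - 3 = 2)
T*((1118 + 11638)*(-2010 - 6762)) = 2*((1118 + 11638)*(-2010 - 6762)) = 2*(12756*(-8772)) = 2*(-111895632) = -223791264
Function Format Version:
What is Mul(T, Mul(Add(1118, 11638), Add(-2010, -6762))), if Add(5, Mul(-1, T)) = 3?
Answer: -223791264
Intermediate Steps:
T = 2 (T = Add(5, Mul(-1, 3)) = Add(5, -3) = 2)
Mul(T, Mul(Add(1118, 11638), Add(-2010, -6762))) = Mul(2, Mul(Add(1118, 11638), Add(-2010, -6762))) = Mul(2, Mul(12756, -8772)) = Mul(2, -111895632) = -223791264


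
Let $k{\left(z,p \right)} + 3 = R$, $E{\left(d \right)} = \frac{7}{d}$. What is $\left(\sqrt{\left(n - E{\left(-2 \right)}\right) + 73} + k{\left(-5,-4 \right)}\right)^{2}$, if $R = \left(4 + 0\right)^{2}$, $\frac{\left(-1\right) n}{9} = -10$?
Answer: $\frac{671}{2} + 39 \sqrt{74} \approx 670.99$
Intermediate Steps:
$n = 90$ ($n = \left(-9\right) \left(-10\right) = 90$)
$R = 16$ ($R = 4^{2} = 16$)
$k{\left(z,p \right)} = 13$ ($k{\left(z,p \right)} = -3 + 16 = 13$)
$\left(\sqrt{\left(n - E{\left(-2 \right)}\right) + 73} + k{\left(-5,-4 \right)}\right)^{2} = \left(\sqrt{\left(90 - \frac{7}{-2}\right) + 73} + 13\right)^{2} = \left(\sqrt{\left(90 - 7 \left(- \frac{1}{2}\right)\right) + 73} + 13\right)^{2} = \left(\sqrt{\left(90 - - \frac{7}{2}\right) + 73} + 13\right)^{2} = \left(\sqrt{\left(90 + \frac{7}{2}\right) + 73} + 13\right)^{2} = \left(\sqrt{\frac{187}{2} + 73} + 13\right)^{2} = \left(\sqrt{\frac{333}{2}} + 13\right)^{2} = \left(\frac{3 \sqrt{74}}{2} + 13\right)^{2} = \left(13 + \frac{3 \sqrt{74}}{2}\right)^{2}$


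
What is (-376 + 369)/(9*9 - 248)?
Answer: 7/167 ≈ 0.041916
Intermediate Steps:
(-376 + 369)/(9*9 - 248) = -7/(81 - 248) = -7/(-167) = -7*(-1/167) = 7/167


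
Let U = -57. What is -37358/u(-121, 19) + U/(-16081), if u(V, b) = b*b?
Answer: -600733421/5805241 ≈ -103.48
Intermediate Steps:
u(V, b) = b²
-37358/u(-121, 19) + U/(-16081) = -37358/(19²) - 57/(-16081) = -37358/361 - 57*(-1/16081) = -37358*1/361 + 57/16081 = -37358/361 + 57/16081 = -600733421/5805241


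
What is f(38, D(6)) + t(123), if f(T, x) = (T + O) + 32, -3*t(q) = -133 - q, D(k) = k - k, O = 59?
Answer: 643/3 ≈ 214.33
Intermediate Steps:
D(k) = 0
t(q) = 133/3 + q/3 (t(q) = -(-133 - q)/3 = 133/3 + q/3)
f(T, x) = 91 + T (f(T, x) = (T + 59) + 32 = (59 + T) + 32 = 91 + T)
f(38, D(6)) + t(123) = (91 + 38) + (133/3 + (1/3)*123) = 129 + (133/3 + 41) = 129 + 256/3 = 643/3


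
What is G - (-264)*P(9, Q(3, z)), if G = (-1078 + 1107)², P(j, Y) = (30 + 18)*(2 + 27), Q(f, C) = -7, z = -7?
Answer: 368329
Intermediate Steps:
P(j, Y) = 1392 (P(j, Y) = 48*29 = 1392)
G = 841 (G = 29² = 841)
G - (-264)*P(9, Q(3, z)) = 841 - (-264)*1392 = 841 - 1*(-367488) = 841 + 367488 = 368329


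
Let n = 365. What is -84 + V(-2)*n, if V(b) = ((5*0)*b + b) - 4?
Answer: -2274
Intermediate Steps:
V(b) = -4 + b (V(b) = (0*b + b) - 4 = (0 + b) - 4 = b - 4 = -4 + b)
-84 + V(-2)*n = -84 + (-4 - 2)*365 = -84 - 6*365 = -84 - 2190 = -2274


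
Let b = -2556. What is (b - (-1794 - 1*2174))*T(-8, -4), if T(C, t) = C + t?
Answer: -16944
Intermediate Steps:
(b - (-1794 - 1*2174))*T(-8, -4) = (-2556 - (-1794 - 1*2174))*(-8 - 4) = (-2556 - (-1794 - 2174))*(-12) = (-2556 - 1*(-3968))*(-12) = (-2556 + 3968)*(-12) = 1412*(-12) = -16944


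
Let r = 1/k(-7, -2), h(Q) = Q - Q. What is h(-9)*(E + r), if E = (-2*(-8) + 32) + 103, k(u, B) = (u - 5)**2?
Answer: 0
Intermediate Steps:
h(Q) = 0
k(u, B) = (-5 + u)**2
r = 1/144 (r = 1/((-5 - 7)**2) = 1/((-12)**2) = 1/144 ≈ 0.0069444)
E = 151 (E = (16 + 32) + 103 = 48 + 103 = 151)
h(-9)*(E + r) = 0*(151 + 1/144) = 0*(21745/144) = 0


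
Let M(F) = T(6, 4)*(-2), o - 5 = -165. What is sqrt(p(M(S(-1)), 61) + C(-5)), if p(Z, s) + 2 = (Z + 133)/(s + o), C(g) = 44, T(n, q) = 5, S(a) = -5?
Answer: sqrt(44385)/33 ≈ 6.3842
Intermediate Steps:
o = -160 (o = 5 - 165 = -160)
M(F) = -10 (M(F) = 5*(-2) = -10)
p(Z, s) = -2 + (133 + Z)/(-160 + s) (p(Z, s) = -2 + (Z + 133)/(s - 160) = -2 + (133 + Z)/(-160 + s))
sqrt(p(M(S(-1)), 61) + C(-5)) = sqrt((453 - 10 - 2*61)/(-160 + 61) + 44) = sqrt((453 - 10 - 122)/(-99) + 44) = sqrt(-1/99*321 + 44) = sqrt(-107/33 + 44) = sqrt(1345/33) = sqrt(44385)/33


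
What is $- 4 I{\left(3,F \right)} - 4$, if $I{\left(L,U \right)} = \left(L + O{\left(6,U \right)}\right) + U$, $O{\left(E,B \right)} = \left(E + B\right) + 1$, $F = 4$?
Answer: $-76$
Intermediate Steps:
$O{\left(E,B \right)} = 1 + B + E$ ($O{\left(E,B \right)} = \left(B + E\right) + 1 = 1 + B + E$)
$I{\left(L,U \right)} = 7 + L + 2 U$ ($I{\left(L,U \right)} = \left(L + \left(1 + U + 6\right)\right) + U = \left(L + \left(7 + U\right)\right) + U = \left(7 + L + U\right) + U = 7 + L + 2 U$)
$- 4 I{\left(3,F \right)} - 4 = - 4 \left(7 + 3 + 2 \cdot 4\right) - 4 = - 4 \left(7 + 3 + 8\right) - 4 = \left(-4\right) 18 - 4 = -72 - 4 = -76$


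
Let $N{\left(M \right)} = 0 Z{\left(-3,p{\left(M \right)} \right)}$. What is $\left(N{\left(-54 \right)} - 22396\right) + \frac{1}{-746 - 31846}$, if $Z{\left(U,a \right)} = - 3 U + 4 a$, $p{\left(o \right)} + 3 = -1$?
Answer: $- \frac{729930433}{32592} \approx -22396.0$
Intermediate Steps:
$p{\left(o \right)} = -4$ ($p{\left(o \right)} = -3 - 1 = -4$)
$N{\left(M \right)} = 0$ ($N{\left(M \right)} = 0 \left(\left(-3\right) \left(-3\right) + 4 \left(-4\right)\right) = 0 \left(9 - 16\right) = 0 \left(-7\right) = 0$)
$\left(N{\left(-54 \right)} - 22396\right) + \frac{1}{-746 - 31846} = \left(0 - 22396\right) + \frac{1}{-746 - 31846} = -22396 + \frac{1}{-32592} = -22396 - \frac{1}{32592} = - \frac{729930433}{32592}$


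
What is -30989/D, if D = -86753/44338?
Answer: 1373990282/86753 ≈ 15838.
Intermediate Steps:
D = -86753/44338 (D = -86753*1/44338 = -86753/44338 ≈ -1.9566)
-30989/D = -30989/(-86753/44338) = -30989*(-44338/86753) = 1373990282/86753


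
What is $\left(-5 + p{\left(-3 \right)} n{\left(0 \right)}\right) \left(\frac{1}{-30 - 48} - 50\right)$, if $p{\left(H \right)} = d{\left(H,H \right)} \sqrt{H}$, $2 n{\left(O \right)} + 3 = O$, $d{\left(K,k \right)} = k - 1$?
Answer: $\frac{19505}{78} - \frac{3901 i \sqrt{3}}{13} \approx 250.06 - 519.75 i$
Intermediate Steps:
$d{\left(K,k \right)} = -1 + k$
$n{\left(O \right)} = - \frac{3}{2} + \frac{O}{2}$
$p{\left(H \right)} = \sqrt{H} \left(-1 + H\right)$ ($p{\left(H \right)} = \left(-1 + H\right) \sqrt{H} = \sqrt{H} \left(-1 + H\right)$)
$\left(-5 + p{\left(-3 \right)} n{\left(0 \right)}\right) \left(\frac{1}{-30 - 48} - 50\right) = \left(-5 + \sqrt{-3} \left(-1 - 3\right) \left(- \frac{3}{2} + \frac{1}{2} \cdot 0\right)\right) \left(\frac{1}{-30 - 48} - 50\right) = \left(-5 + i \sqrt{3} \left(-4\right) \left(- \frac{3}{2} + 0\right)\right) \left(\frac{1}{-78} - 50\right) = \left(-5 + - 4 i \sqrt{3} \left(- \frac{3}{2}\right)\right) \left(- \frac{1}{78} - 50\right) = \left(-5 + 6 i \sqrt{3}\right) \left(- \frac{3901}{78}\right) = \frac{19505}{78} - \frac{3901 i \sqrt{3}}{13}$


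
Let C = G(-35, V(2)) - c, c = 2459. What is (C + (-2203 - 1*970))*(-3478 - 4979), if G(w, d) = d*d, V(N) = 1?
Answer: 47621367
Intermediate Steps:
G(w, d) = d**2
C = -2458 (C = 1**2 - 1*2459 = 1 - 2459 = -2458)
(C + (-2203 - 1*970))*(-3478 - 4979) = (-2458 + (-2203 - 1*970))*(-3478 - 4979) = (-2458 + (-2203 - 970))*(-8457) = (-2458 - 3173)*(-8457) = -5631*(-8457) = 47621367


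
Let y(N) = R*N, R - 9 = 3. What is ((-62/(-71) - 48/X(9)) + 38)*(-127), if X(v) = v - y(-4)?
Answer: -6515608/1349 ≈ -4830.0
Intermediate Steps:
R = 12 (R = 9 + 3 = 12)
y(N) = 12*N
X(v) = 48 + v (X(v) = v - 12*(-4) = v - 1*(-48) = v + 48 = 48 + v)
((-62/(-71) - 48/X(9)) + 38)*(-127) = ((-62/(-71) - 48/(48 + 9)) + 38)*(-127) = ((-62*(-1/71) - 48/57) + 38)*(-127) = ((62/71 - 48*1/57) + 38)*(-127) = ((62/71 - 16/19) + 38)*(-127) = (42/1349 + 38)*(-127) = (51304/1349)*(-127) = -6515608/1349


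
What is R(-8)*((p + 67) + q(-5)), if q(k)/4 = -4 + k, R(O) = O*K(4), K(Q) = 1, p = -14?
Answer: -136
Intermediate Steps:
R(O) = O (R(O) = O*1 = O)
q(k) = -16 + 4*k (q(k) = 4*(-4 + k) = -16 + 4*k)
R(-8)*((p + 67) + q(-5)) = -8*((-14 + 67) + (-16 + 4*(-5))) = -8*(53 + (-16 - 20)) = -8*(53 - 36) = -8*17 = -136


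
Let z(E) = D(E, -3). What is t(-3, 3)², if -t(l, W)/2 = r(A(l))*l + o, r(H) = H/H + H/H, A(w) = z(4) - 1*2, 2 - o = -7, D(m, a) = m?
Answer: 36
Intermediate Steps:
o = 9 (o = 2 - 1*(-7) = 2 + 7 = 9)
z(E) = E
A(w) = 2 (A(w) = 4 - 1*2 = 4 - 2 = 2)
r(H) = 2 (r(H) = 1 + 1 = 2)
t(l, W) = -18 - 4*l (t(l, W) = -2*(2*l + 9) = -2*(9 + 2*l) = -18 - 4*l)
t(-3, 3)² = (-18 - 4*(-3))² = (-18 + 12)² = (-6)² = 36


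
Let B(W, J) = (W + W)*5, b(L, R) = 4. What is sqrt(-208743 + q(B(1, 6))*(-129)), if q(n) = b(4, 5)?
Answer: 3*I*sqrt(23251) ≈ 457.45*I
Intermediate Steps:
B(W, J) = 10*W (B(W, J) = (2*W)*5 = 10*W)
q(n) = 4
sqrt(-208743 + q(B(1, 6))*(-129)) = sqrt(-208743 + 4*(-129)) = sqrt(-208743 - 516) = sqrt(-209259) = 3*I*sqrt(23251)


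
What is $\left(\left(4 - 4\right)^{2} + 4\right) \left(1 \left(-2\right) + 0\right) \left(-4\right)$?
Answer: $32$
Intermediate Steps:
$\left(\left(4 - 4\right)^{2} + 4\right) \left(1 \left(-2\right) + 0\right) \left(-4\right) = \left(0^{2} + 4\right) \left(-2 + 0\right) \left(-4\right) = \left(0 + 4\right) \left(\left(-2\right) \left(-4\right)\right) = 4 \cdot 8 = 32$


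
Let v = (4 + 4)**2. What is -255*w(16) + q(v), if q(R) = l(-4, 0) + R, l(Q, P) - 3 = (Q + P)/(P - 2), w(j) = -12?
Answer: 3129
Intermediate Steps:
l(Q, P) = 3 + (P + Q)/(-2 + P) (l(Q, P) = 3 + (Q + P)/(P - 2) = 3 + (P + Q)/(-2 + P))
v = 64 (v = 8**2 = 64)
q(R) = 5 + R (q(R) = (-6 - 4 + 4*0)/(-2 + 0) + R = (-6 - 4 + 0)/(-2) + R = -1/2*(-10) + R = 5 + R)
-255*w(16) + q(v) = -255*(-12) + (5 + 64) = 3060 + 69 = 3129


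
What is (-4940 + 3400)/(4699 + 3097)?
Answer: -385/1949 ≈ -0.19754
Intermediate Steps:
(-4940 + 3400)/(4699 + 3097) = -1540/7796 = -1540*1/7796 = -385/1949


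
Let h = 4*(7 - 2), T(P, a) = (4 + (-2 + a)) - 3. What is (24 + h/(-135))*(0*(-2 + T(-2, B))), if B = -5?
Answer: 0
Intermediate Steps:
T(P, a) = -1 + a (T(P, a) = (2 + a) - 3 = -1 + a)
h = 20 (h = 4*5 = 20)
(24 + h/(-135))*(0*(-2 + T(-2, B))) = (24 + 20/(-135))*(0*(-2 + (-1 - 5))) = (24 + 20*(-1/135))*(0*(-2 - 6)) = (24 - 4/27)*(0*(-8)) = (644/27)*0 = 0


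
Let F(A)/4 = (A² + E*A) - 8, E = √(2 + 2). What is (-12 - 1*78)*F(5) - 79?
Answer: -9799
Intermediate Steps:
E = 2 (E = √4 = 2)
F(A) = -32 + 4*A² + 8*A (F(A) = 4*((A² + 2*A) - 8) = 4*(-8 + A² + 2*A) = -32 + 4*A² + 8*A)
(-12 - 1*78)*F(5) - 79 = (-12 - 1*78)*(-32 + 4*5² + 8*5) - 79 = (-12 - 78)*(-32 + 4*25 + 40) - 79 = -90*(-32 + 100 + 40) - 79 = -90*108 - 79 = -9720 - 79 = -9799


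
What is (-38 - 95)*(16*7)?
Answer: -14896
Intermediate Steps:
(-38 - 95)*(16*7) = -133*112 = -14896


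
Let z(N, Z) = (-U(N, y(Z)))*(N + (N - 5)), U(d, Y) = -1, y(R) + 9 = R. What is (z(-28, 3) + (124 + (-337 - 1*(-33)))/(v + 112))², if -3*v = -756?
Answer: 31315216/8281 ≈ 3781.6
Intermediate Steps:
v = 252 (v = -⅓*(-756) = 252)
y(R) = -9 + R
z(N, Z) = -5 + 2*N (z(N, Z) = (-1*(-1))*(N + (N - 5)) = 1*(N + (-5 + N)) = 1*(-5 + 2*N) = -5 + 2*N)
(z(-28, 3) + (124 + (-337 - 1*(-33)))/(v + 112))² = ((-5 + 2*(-28)) + (124 + (-337 - 1*(-33)))/(252 + 112))² = ((-5 - 56) + (124 + (-337 + 33))/364)² = (-61 + (124 - 304)*(1/364))² = (-61 - 180*1/364)² = (-61 - 45/91)² = (-5596/91)² = 31315216/8281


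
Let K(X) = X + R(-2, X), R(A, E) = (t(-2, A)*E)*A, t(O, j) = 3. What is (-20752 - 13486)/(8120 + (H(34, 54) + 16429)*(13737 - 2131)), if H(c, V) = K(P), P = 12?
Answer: -17119/94993367 ≈ -0.00018021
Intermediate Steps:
R(A, E) = 3*A*E (R(A, E) = (3*E)*A = 3*A*E)
K(X) = -5*X (K(X) = X + 3*(-2)*X = X - 6*X = -5*X)
H(c, V) = -60 (H(c, V) = -5*12 = -60)
(-20752 - 13486)/(8120 + (H(34, 54) + 16429)*(13737 - 2131)) = (-20752 - 13486)/(8120 + (-60 + 16429)*(13737 - 2131)) = -34238/(8120 + 16369*11606) = -34238/(8120 + 189978614) = -34238/189986734 = -34238*1/189986734 = -17119/94993367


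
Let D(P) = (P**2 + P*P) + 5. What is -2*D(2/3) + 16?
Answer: 38/9 ≈ 4.2222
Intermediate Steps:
D(P) = 5 + 2*P**2 (D(P) = (P**2 + P**2) + 5 = 2*P**2 + 5 = 5 + 2*P**2)
-2*D(2/3) + 16 = -2*(5 + 2*(2/3)**2) + 16 = -2*(5 + 2*(4/9)) + 16 = -2*(5 + 8/9) + 16 = -2*53/9 + 16 = -106/9 + 16 = 38/9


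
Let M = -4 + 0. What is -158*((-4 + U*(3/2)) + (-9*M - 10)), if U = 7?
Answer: -5135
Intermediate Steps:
M = -4
-158*((-4 + U*(3/2)) + (-9*M - 10)) = -158*((-4 + 7*(3/2)) + (-9*(-4) - 10)) = -158*((-4 + 7*(3*(½))) + (36 - 10)) = -158*((-4 + 7*(3/2)) + 26) = -158*((-4 + 21/2) + 26) = -158*(13/2 + 26) = -158*65/2 = -5135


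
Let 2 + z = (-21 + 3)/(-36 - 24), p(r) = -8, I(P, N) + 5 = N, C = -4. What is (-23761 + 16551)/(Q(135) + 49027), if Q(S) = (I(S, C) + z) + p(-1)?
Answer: -72100/490083 ≈ -0.14712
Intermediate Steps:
I(P, N) = -5 + N
z = -17/10 (z = -2 + (-21 + 3)/(-36 - 24) = -2 - 18/(-60) = -2 - 18*(-1/60) = -2 + 3/10 = -17/10 ≈ -1.7000)
Q(S) = -187/10 (Q(S) = ((-5 - 4) - 17/10) - 8 = (-9 - 17/10) - 8 = -107/10 - 8 = -187/10)
(-23761 + 16551)/(Q(135) + 49027) = (-23761 + 16551)/(-187/10 + 49027) = -7210/490083/10 = -7210*10/490083 = -72100/490083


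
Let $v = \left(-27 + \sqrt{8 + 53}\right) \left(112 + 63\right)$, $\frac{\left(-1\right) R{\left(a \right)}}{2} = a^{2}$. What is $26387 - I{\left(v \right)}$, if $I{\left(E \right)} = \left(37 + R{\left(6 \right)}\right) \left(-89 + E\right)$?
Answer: $-142103 + 6125 \sqrt{61} \approx -94265.0$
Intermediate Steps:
$R{\left(a \right)} = - 2 a^{2}$
$v = -4725 + 175 \sqrt{61}$ ($v = \left(-27 + \sqrt{61}\right) 175 = -4725 + 175 \sqrt{61} \approx -3358.2$)
$I{\left(E \right)} = 3115 - 35 E$ ($I{\left(E \right)} = \left(37 - 2 \cdot 6^{2}\right) \left(-89 + E\right) = \left(37 - 72\right) \left(-89 + E\right) = - 35 \left(-89 + E\right) = 3115 - 35 E$)
$26387 - I{\left(v \right)} = 26387 - \left(3115 - 35 \left(-4725 + 175 \sqrt{61}\right)\right) = 26387 - \left(3115 + \left(165375 - 6125 \sqrt{61}\right)\right) = 26387 - \left(168490 - 6125 \sqrt{61}\right) = -142103 + 6125 \sqrt{61}$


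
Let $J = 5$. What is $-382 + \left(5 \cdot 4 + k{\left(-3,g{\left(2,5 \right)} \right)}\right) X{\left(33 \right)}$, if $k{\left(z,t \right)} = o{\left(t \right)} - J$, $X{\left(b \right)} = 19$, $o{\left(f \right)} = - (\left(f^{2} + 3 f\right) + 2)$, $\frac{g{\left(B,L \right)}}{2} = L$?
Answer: $-2605$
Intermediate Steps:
$g{\left(B,L \right)} = 2 L$
$o{\left(f \right)} = -2 - f^{2} - 3 f$ ($o{\left(f \right)} = - (2 + f^{2} + 3 f) = -2 - f^{2} - 3 f$)
$k{\left(z,t \right)} = -7 - t^{2} - 3 t$ ($k{\left(z,t \right)} = \left(-2 - t^{2} - 3 t\right) - 5 = -7 - t^{2} - 3 t$)
$-382 + \left(5 \cdot 4 + k{\left(-3,g{\left(2,5 \right)} \right)}\right) X{\left(33 \right)} = -382 + \left(5 \cdot 4 - \left(7 + \left(2 \cdot 5\right)^{2} + 3 \cdot 2 \cdot 5\right)\right) 19 = -382 + \left(20 - 137\right) 19 = -382 - 2223 = -2605$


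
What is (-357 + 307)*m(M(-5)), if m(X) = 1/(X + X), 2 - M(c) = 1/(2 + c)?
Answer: -75/7 ≈ -10.714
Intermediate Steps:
M(c) = 2 - 1/(2 + c)
m(X) = 1/(2*X)
(-357 + 307)*m(M(-5)) = (-357 + 307)*(1/(2*(((3 + 2*(-5))/(2 - 5))))) = -25/((3 - 10)/(-3)) = -25/((-⅓*(-7))) = -25/7/3 = -25*3/7 = -50*3/14 = -75/7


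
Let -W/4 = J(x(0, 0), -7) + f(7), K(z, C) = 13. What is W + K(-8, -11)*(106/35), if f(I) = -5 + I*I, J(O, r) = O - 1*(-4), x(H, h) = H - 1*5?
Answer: -4642/35 ≈ -132.63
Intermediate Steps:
x(H, h) = -5 + H (x(H, h) = H - 5 = -5 + H)
J(O, r) = 4 + O (J(O, r) = O + 4 = 4 + O)
f(I) = -5 + I²
W = -172 (W = -4*((4 + (-5 + 0)) + (-5 + 7²)) = -4*((4 - 5) + (-5 + 49)) = -4*(-1 + 44) = -4*43 = -172)
W + K(-8, -11)*(106/35) = -172 + 13*(106/35) = -172 + 1378/35 = -4642/35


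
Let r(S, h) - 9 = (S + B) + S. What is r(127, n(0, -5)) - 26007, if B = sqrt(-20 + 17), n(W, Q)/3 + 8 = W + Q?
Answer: -25744 + I*sqrt(3) ≈ -25744.0 + 1.732*I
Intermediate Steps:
n(W, Q) = -24 + 3*Q + 3*W (n(W, Q) = -24 + 3*(W + Q) = -24 + 3*(Q + W) = -24 + (3*Q + 3*W) = -24 + 3*Q + 3*W)
B = I*sqrt(3) (B = sqrt(-3) = I*sqrt(3) ≈ 1.732*I)
r(S, h) = 9 + 2*S + I*sqrt(3) (r(S, h) = 9 + ((S + I*sqrt(3)) + S) = 9 + (2*S + I*sqrt(3)) = 9 + 2*S + I*sqrt(3))
r(127, n(0, -5)) - 26007 = (9 + 2*127 + I*sqrt(3)) - 26007 = (9 + 254 + I*sqrt(3)) - 26007 = (263 + I*sqrt(3)) - 26007 = -25744 + I*sqrt(3)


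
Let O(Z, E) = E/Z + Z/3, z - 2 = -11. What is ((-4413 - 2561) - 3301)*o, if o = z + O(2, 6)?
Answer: 54800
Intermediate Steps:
z = -9 (z = 2 - 11 = -9)
O(Z, E) = Z/3 + E/Z (O(Z, E) = E/Z + Z*(⅓) = E/Z + Z/3 = Z/3 + E/Z)
o = -16/3 (o = -9 + ((⅓)*2 + 6/2) = -9 + (⅔ + 6*(½)) = -9 + (⅔ + 3) = -9 + 11/3 = -16/3 ≈ -5.3333)
((-4413 - 2561) - 3301)*o = ((-4413 - 2561) - 3301)*(-16/3) = (-6974 - 3301)*(-16/3) = -10275*(-16/3) = 54800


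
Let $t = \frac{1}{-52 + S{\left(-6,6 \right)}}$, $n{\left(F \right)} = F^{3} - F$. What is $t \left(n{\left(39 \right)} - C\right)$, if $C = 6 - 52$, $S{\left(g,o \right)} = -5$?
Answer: $- \frac{59326}{57} \approx -1040.8$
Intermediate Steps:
$C = -46$ ($C = 6 - 52 = -46$)
$t = - \frac{1}{57}$ ($t = \frac{1}{-52 - 5} = \frac{1}{-57} = - \frac{1}{57} \approx -0.017544$)
$t \left(n{\left(39 \right)} - C\right) = - \frac{\left(39^{3} - 39\right) - -46}{57} = - \frac{\left(59319 - 39\right) + 46}{57} = - \frac{59280 + 46}{57} = \left(- \frac{1}{57}\right) 59326 = - \frac{59326}{57}$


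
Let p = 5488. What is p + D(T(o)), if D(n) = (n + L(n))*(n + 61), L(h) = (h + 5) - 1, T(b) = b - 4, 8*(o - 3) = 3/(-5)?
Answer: 4479089/800 ≈ 5598.9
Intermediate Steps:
o = 117/40 (o = 3 + (3/(-5))/8 = 3 + (3*(-⅕))/8 = 3 + (⅛)*(-⅗) = 3 - 3/40 = 117/40 ≈ 2.9250)
T(b) = -4 + b
L(h) = 4 + h (L(h) = (5 + h) - 1 = 4 + h)
D(n) = (4 + 2*n)*(61 + n) (D(n) = (n + (4 + n))*(n + 61) = (4 + 2*n)*(61 + n))
p + D(T(o)) = 5488 + (244 + 2*(-4 + 117/40)² + 126*(-4 + 117/40)) = 5488 + (244 + 2*(-43/40)² + 126*(-43/40)) = 5488 + (244 + 2*(1849/1600) - 2709/20) = 5488 + (244 + 1849/800 - 2709/20) = 5488 + 88689/800 = 4479089/800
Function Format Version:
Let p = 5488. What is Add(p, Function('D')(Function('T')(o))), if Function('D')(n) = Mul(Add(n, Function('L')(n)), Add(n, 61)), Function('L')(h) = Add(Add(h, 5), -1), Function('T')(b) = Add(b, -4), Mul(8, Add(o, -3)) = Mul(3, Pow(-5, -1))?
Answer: Rational(4479089, 800) ≈ 5598.9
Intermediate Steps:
o = Rational(117, 40) (o = Add(3, Mul(Rational(1, 8), Mul(3, Pow(-5, -1)))) = Add(3, Mul(Rational(1, 8), Mul(3, Rational(-1, 5)))) = Add(3, Mul(Rational(1, 8), Rational(-3, 5))) = Add(3, Rational(-3, 40)) = Rational(117, 40) ≈ 2.9250)
Function('T')(b) = Add(-4, b)
Function('L')(h) = Add(4, h) (Function('L')(h) = Add(Add(5, h), -1) = Add(4, h))
Function('D')(n) = Mul(Add(4, Mul(2, n)), Add(61, n)) (Function('D')(n) = Mul(Add(n, Add(4, n)), Add(n, 61)) = Mul(Add(4, Mul(2, n)), Add(61, n)))
Add(p, Function('D')(Function('T')(o))) = Add(5488, Add(244, Mul(2, Pow(Add(-4, Rational(117, 40)), 2)), Mul(126, Add(-4, Rational(117, 40))))) = Add(5488, Add(244, Mul(2, Pow(Rational(-43, 40), 2)), Mul(126, Rational(-43, 40)))) = Add(5488, Add(244, Mul(2, Rational(1849, 1600)), Rational(-2709, 20))) = Add(5488, Add(244, Rational(1849, 800), Rational(-2709, 20))) = Add(5488, Rational(88689, 800)) = Rational(4479089, 800)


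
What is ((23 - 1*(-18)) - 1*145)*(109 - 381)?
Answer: 28288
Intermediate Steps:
((23 - 1*(-18)) - 1*145)*(109 - 381) = ((23 + 18) - 145)*(-272) = (41 - 145)*(-272) = -104*(-272) = 28288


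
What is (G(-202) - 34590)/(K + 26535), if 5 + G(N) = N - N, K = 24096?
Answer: -34595/50631 ≈ -0.68328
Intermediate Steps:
G(N) = -5 (G(N) = -5 + (N - N) = -5 + 0 = -5)
(G(-202) - 34590)/(K + 26535) = (-5 - 34590)/(24096 + 26535) = -34595/50631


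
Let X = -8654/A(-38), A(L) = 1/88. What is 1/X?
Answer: -1/761552 ≈ -1.3131e-6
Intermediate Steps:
A(L) = 1/88
X = -761552 (X = -8654/1/88 = -8654*88 = -761552)
1/X = 1/(-761552) = -1/761552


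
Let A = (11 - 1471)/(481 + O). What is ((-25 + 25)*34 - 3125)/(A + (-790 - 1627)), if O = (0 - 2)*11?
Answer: 1434375/1110863 ≈ 1.2912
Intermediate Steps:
O = -22 (O = -2*11 = -22)
A = -1460/459 (A = (11 - 1471)/(481 - 22) = -1460/459 ≈ -3.1808)
((-25 + 25)*34 - 3125)/(A + (-790 - 1627)) = ((-25 + 25)*34 - 3125)/(-1460/459 + (-790 - 1627)) = (0*34 - 3125)/(-1460/459 - 2417) = (0 - 3125)/(-1110863/459) = -3125*(-459/1110863) = 1434375/1110863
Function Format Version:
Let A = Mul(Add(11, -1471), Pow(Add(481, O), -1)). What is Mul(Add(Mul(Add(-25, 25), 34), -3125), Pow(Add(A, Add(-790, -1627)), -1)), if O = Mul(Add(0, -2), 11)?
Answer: Rational(1434375, 1110863) ≈ 1.2912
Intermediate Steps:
O = -22 (O = Mul(-2, 11) = -22)
A = Rational(-1460, 459) (A = Mul(Add(11, -1471), Pow(Add(481, -22), -1)) = Mul(-1460, Pow(459, -1)) = Mul(-1460, Rational(1, 459)) = Rational(-1460, 459) ≈ -3.1808)
Mul(Add(Mul(Add(-25, 25), 34), -3125), Pow(Add(A, Add(-790, -1627)), -1)) = Mul(Add(Mul(Add(-25, 25), 34), -3125), Pow(Add(Rational(-1460, 459), Add(-790, -1627)), -1)) = Mul(Add(Mul(0, 34), -3125), Pow(Add(Rational(-1460, 459), -2417), -1)) = Mul(Add(0, -3125), Pow(Rational(-1110863, 459), -1)) = Mul(-3125, Rational(-459, 1110863)) = Rational(1434375, 1110863)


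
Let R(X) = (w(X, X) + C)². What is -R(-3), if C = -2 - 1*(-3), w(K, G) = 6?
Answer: -49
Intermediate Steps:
C = 1 (C = -2 + 3 = 1)
R(X) = 49 (R(X) = (6 + 1)² = 7² = 49)
-R(-3) = -1*49 = -49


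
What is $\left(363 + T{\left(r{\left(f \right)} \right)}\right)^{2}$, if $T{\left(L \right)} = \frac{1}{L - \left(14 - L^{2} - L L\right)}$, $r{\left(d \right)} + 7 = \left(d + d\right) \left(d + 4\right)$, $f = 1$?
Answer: $\frac{6461764}{49} \approx 1.3187 \cdot 10^{5}$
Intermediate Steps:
$r{\left(d \right)} = -7 + 2 d \left(4 + d\right)$ ($r{\left(d \right)} = -7 + \left(d + d\right) \left(d + 4\right) = -7 + 2 d \left(4 + d\right)$)
$T{\left(L \right)} = \frac{1}{-14 + L + 2 L^{2}}$ ($T{\left(L \right)} = \frac{1}{L + \left(\left(L^{2} + L^{2}\right) - 14\right)} = \frac{1}{L + \left(2 L^{2} - 14\right)} = \frac{1}{L + \left(-14 + 2 L^{2}\right)} = \frac{1}{-14 + L + 2 L^{2}}$)
$\left(363 + T{\left(r{\left(f \right)} \right)}\right)^{2} = \left(363 + \frac{1}{-14 + \left(-7 + 2 \cdot 1^{2} + 8 \cdot 1\right) + 2 \left(-7 + 2 \cdot 1^{2} + 8 \cdot 1\right)^{2}}\right)^{2} = \left(363 + \frac{1}{-14 + \left(-7 + 2 \cdot 1 + 8\right) + 2 \left(-7 + 2 \cdot 1 + 8\right)^{2}}\right)^{2} = \left(363 + \frac{1}{-14 + \left(-7 + 2 + 8\right) + 2 \left(-7 + 2 + 8\right)^{2}}\right)^{2} = \left(363 + \frac{1}{-14 + 3 + 2 \cdot 3^{2}}\right)^{2} = \left(363 + \frac{1}{-14 + 3 + 2 \cdot 9}\right)^{2} = \left(363 + \frac{1}{-14 + 3 + 18}\right)^{2} = \left(363 + \frac{1}{7}\right)^{2} = \left(\frac{2542}{7}\right)^{2} = \frac{6461764}{49}$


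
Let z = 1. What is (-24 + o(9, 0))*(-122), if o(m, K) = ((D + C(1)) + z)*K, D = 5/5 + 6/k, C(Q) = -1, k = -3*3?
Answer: 2928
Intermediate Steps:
k = -9
D = ⅓ (D = 5/5 + 6/(-9) = 5*(⅕) + 6*(-⅑) = 1 - ⅔ = ⅓ ≈ 0.33333)
o(m, K) = K/3 (o(m, K) = ((⅓ - 1) + 1)*K = (-⅔ + 1)*K = K/3)
(-24 + o(9, 0))*(-122) = (-24 + (⅓)*0)*(-122) = (-24 + 0)*(-122) = -24*(-122) = 2928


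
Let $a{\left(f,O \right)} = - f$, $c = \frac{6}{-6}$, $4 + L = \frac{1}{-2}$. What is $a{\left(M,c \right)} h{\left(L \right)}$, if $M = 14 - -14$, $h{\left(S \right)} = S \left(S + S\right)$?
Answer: $-1134$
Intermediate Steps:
$L = - \frac{9}{2}$ ($L = -4 + \frac{1}{-2} = -4 - \frac{1}{2} = - \frac{9}{2} \approx -4.5$)
$h{\left(S \right)} = 2 S^{2}$ ($h{\left(S \right)} = S 2 S = 2 S^{2}$)
$M = 28$ ($M = 14 + 14 = 28$)
$c = -1$ ($c = 6 \left(- \frac{1}{6}\right) = -1$)
$a{\left(M,c \right)} h{\left(L \right)} = \left(-1\right) 28 \cdot 2 \left(- \frac{9}{2}\right)^{2} = - 28 \cdot 2 \cdot \frac{81}{4} = \left(-28\right) \frac{81}{2} = -1134$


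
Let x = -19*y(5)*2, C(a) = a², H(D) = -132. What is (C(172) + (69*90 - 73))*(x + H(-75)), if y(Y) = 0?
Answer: -4715172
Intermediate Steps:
x = 0 (x = -19*0*2 = 0*2 = 0)
(C(172) + (69*90 - 73))*(x + H(-75)) = (172² + (69*90 - 73))*(0 - 132) = (29584 + (6210 - 73))*(-132) = (29584 + 6137)*(-132) = 35721*(-132) = -4715172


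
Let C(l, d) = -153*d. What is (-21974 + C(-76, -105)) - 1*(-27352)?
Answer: 21443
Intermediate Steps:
(-21974 + C(-76, -105)) - 1*(-27352) = (-21974 - 153*(-105)) - 1*(-27352) = (-21974 + 16065) + 27352 = -5909 + 27352 = 21443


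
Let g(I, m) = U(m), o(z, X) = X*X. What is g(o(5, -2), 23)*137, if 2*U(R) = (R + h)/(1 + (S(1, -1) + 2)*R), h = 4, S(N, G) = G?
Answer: 1233/16 ≈ 77.063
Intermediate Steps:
o(z, X) = X²
U(R) = (4 + R)/(2*(1 + R)) (U(R) = ((R + 4)/(1 + (-1 + 2)*R))/2 = ((4 + R)/(1 + 1*R))/2 = ((4 + R)/(1 + R))/2 = (4 + R)/(2*(1 + R)))
g(I, m) = (4 + m)/(2*(1 + m))
g(o(5, -2), 23)*137 = ((4 + 23)/(2*(1 + 23)))*137 = ((½)*27/24)*137 = ((½)*(1/24)*27)*137 = (9/16)*137 = 1233/16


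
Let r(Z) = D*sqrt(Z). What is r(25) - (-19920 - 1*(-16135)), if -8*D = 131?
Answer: 29625/8 ≈ 3703.1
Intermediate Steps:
D = -131/8 (D = -1/8*131 = -131/8 ≈ -16.375)
r(Z) = -131*sqrt(Z)/8
r(25) - (-19920 - 1*(-16135)) = -131*sqrt(25)/8 - (-19920 - 1*(-16135)) = -131/8*5 - (-19920 + 16135) = -655/8 - 1*(-3785) = -655/8 + 3785 = 29625/8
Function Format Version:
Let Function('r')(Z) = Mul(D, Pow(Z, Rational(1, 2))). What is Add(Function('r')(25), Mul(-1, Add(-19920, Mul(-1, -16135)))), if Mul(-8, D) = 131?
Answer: Rational(29625, 8) ≈ 3703.1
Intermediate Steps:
D = Rational(-131, 8) (D = Mul(Rational(-1, 8), 131) = Rational(-131, 8) ≈ -16.375)
Function('r')(Z) = Mul(Rational(-131, 8), Pow(Z, Rational(1, 2)))
Add(Function('r')(25), Mul(-1, Add(-19920, Mul(-1, -16135)))) = Add(Mul(Rational(-131, 8), Pow(25, Rational(1, 2))), Mul(-1, Add(-19920, Mul(-1, -16135)))) = Add(Mul(Rational(-131, 8), 5), Mul(-1, Add(-19920, 16135))) = Add(Rational(-655, 8), Mul(-1, -3785)) = Add(Rational(-655, 8), 3785) = Rational(29625, 8)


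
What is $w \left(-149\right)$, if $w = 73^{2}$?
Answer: $-794021$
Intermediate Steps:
$w = 5329$
$w \left(-149\right) = 5329 \left(-149\right) = -794021$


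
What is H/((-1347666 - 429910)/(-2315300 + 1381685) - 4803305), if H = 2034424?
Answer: -1899368762760/4484435819999 ≈ -0.42355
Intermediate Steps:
H/((-1347666 - 429910)/(-2315300 + 1381685) - 4803305) = 2034424/((-1347666 - 429910)/(-2315300 + 1381685) - 4803305) = 2034424/(-1777576/(-933615) - 4803305) = 2034424/(-1777576*(-1/933615) - 4803305) = 2034424/(1777576/933615 - 4803305) = 2034424/(-4484435819999/933615) = 2034424*(-933615/4484435819999) = -1899368762760/4484435819999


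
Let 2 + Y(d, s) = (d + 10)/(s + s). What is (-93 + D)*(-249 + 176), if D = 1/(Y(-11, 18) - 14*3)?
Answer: 10763193/1585 ≈ 6790.7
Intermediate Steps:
Y(d, s) = -2 + (10 + d)/(2*s) (Y(d, s) = -2 + (d + 10)/(s + s) = -2 + (10 + d)/((2*s)) = -2 + (10 + d)*(1/(2*s)) = -2 + (10 + d)/(2*s))
D = -36/1585 (D = 1/((1/2)*(10 - 11 - 4*18)/18 - 14*3) = 1/((1/2)*(1/18)*(10 - 11 - 72) - 42) = 1/((1/2)*(1/18)*(-73) - 42) = 1/(-73/36 - 42) = 1/(-1585/36) = -36/1585 ≈ -0.022713)
(-93 + D)*(-249 + 176) = (-93 - 36/1585)*(-249 + 176) = -147441/1585*(-73) = 10763193/1585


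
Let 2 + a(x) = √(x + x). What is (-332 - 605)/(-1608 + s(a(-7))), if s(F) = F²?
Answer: 758033/1309074 - 937*I*√14/654537 ≈ 0.57906 - 0.0053564*I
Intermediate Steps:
a(x) = -2 + √2*√x (a(x) = -2 + √(x + x) = -2 + √(2*x) = -2 + √2*√x)
(-332 - 605)/(-1608 + s(a(-7))) = (-332 - 605)/(-1608 + (-2 + √2*√(-7))²) = -937/(-1608 + (-2 + √2*(I*√7))²) = -937/(-1608 + (-2 + I*√14)²)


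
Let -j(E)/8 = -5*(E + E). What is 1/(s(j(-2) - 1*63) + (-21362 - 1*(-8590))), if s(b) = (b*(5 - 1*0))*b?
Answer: 1/235873 ≈ 4.2396e-6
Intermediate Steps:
j(E) = 80*E (j(E) = -(-40)*(E + E) = -(-40)*2*E = -(-80)*E = 80*E)
s(b) = 5*b² (s(b) = (b*(5 + 0))*b = (b*5)*b = (5*b)*b = 5*b²)
1/(s(j(-2) - 1*63) + (-21362 - 1*(-8590))) = 1/(5*(80*(-2) - 1*63)² + (-21362 - 1*(-8590))) = 1/(5*(-160 - 63)² + (-21362 + 8590)) = 1/(5*(-223)² - 12772) = 1/(5*49729 - 12772) = 1/(248645 - 12772) = 1/235873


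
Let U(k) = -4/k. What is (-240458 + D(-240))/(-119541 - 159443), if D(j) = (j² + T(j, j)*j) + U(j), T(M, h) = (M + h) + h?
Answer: 603479/16739040 ≈ 0.036052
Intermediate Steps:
T(M, h) = M + 2*h
D(j) = -4/j + 4*j² (D(j) = (j² + (j + 2*j)*j) - 4/j = (j² + (3*j)*j) - 4/j = (j² + 3*j²) - 4/j = 4*j² - 4/j = -4/j + 4*j²)
(-240458 + D(-240))/(-119541 - 159443) = (-240458 + 4*(-1 + (-240)³)/(-240))/(-119541 - 159443) = (-240458 + 4*(-1/240)*(-1 - 13824000))/(-278984) = (-240458 + 4*(-1/240)*(-13824001))*(-1/278984) = (-240458 + 13824001/60)*(-1/278984) = -603479/60*(-1/278984) = 603479/16739040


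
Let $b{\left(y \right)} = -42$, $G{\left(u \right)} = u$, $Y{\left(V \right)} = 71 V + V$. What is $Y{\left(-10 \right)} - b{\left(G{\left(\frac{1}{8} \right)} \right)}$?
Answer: $-678$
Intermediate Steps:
$Y{\left(V \right)} = 72 V$
$Y{\left(-10 \right)} - b{\left(G{\left(\frac{1}{8} \right)} \right)} = 72 \left(-10\right) - -42 = -720 + 42 = -678$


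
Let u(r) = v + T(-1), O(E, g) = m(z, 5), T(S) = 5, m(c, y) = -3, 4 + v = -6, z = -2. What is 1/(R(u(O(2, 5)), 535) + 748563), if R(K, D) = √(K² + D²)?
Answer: 748563/560346278719 - 25*√458/560346278719 ≈ 1.3349e-6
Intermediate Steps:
v = -10 (v = -4 - 6 = -10)
O(E, g) = -3
u(r) = -5 (u(r) = -10 + 5 = -5)
R(K, D) = √(D² + K²)
1/(R(u(O(2, 5)), 535) + 748563) = 1/(√(535² + (-5)²) + 748563) = 1/(√(286225 + 25) + 748563) = 1/(√286250 + 748563) = 1/(25*√458 + 748563) = 1/(748563 + 25*√458)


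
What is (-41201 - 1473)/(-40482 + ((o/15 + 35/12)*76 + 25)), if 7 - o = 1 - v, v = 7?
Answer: 320055/301271 ≈ 1.0623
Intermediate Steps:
o = 13 (o = 7 - (1 - 1*7) = 7 - (1 - 7) = 7 - 1*(-6) = 7 + 6 = 13)
(-41201 - 1473)/(-40482 + ((o/15 + 35/12)*76 + 25)) = (-41201 - 1473)/(-40482 + ((13/15 + 35/12)*76 + 25)) = -42674/(-40482 + ((13*(1/15) + 35*(1/12))*76 + 25)) = -42674/(-40482 + ((13/15 + 35/12)*76 + 25)) = -42674/(-40482 + ((227/60)*76 + 25)) = -42674/(-40482 + (4313/15 + 25)) = -42674/(-40482 + 4688/15) = -42674/(-602542/15) = -42674*(-15/602542) = 320055/301271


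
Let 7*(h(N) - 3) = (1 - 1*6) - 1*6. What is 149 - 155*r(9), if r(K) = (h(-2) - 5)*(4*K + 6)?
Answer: 23399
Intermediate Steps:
h(N) = 10/7 (h(N) = 3 + ((1 - 1*6) - 1*6)/7 = 3 + ((1 - 6) - 6)/7 = 3 + (-5 - 6)/7 = 3 + (⅐)*(-11) = 3 - 11/7 = 10/7)
r(K) = -150/7 - 100*K/7 (r(K) = (10/7 - 5)*(4*K + 6) = -25*(6 + 4*K)/7 = -150/7 - 100*K/7)
149 - 155*r(9) = 149 - 155*(-150/7 - 100/7*9) = 149 - 155*(-150/7 - 900/7) = 149 - 155*(-150) = 149 + 23250 = 23399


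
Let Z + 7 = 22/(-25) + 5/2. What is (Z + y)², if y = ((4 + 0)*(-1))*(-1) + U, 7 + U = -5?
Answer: 447561/2500 ≈ 179.02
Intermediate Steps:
U = -12 (U = -7 - 5 = -12)
y = -8 (y = ((4 + 0)*(-1))*(-1) - 12 = (4*(-1))*(-1) - 12 = -4*(-1) - 12 = 4 - 12 = -8)
Z = -269/50 (Z = -7 + (22/(-25) + 5/2) = -7 + (22*(-1/25) + 5*(½)) = -7 + (-22/25 + 5/2) = -7 + 81/50 = -269/50 ≈ -5.3800)
(Z + y)² = (-269/50 - 8)² = (-669/50)² = 447561/2500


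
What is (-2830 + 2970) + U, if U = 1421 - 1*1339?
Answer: 222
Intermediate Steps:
U = 82 (U = 1421 - 1339 = 82)
(-2830 + 2970) + U = (-2830 + 2970) + 82 = 140 + 82 = 222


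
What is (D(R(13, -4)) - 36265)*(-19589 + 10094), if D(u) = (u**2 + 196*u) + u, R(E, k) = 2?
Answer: 340557165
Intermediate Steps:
D(u) = u**2 + 197*u
(D(R(13, -4)) - 36265)*(-19589 + 10094) = (2*(197 + 2) - 36265)*(-19589 + 10094) = (2*199 - 36265)*(-9495) = (398 - 36265)*(-9495) = -35867*(-9495) = 340557165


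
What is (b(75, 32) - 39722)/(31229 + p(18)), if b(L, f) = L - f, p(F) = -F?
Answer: -39679/31211 ≈ -1.2713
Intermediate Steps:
(b(75, 32) - 39722)/(31229 + p(18)) = ((75 - 1*32) - 39722)/(31229 - 1*18) = ((75 - 32) - 39722)/(31229 - 18) = (43 - 39722)/31211 = -39679*1/31211 = -39679/31211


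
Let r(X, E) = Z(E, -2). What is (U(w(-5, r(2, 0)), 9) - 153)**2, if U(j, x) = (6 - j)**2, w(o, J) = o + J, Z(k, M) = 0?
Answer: 1024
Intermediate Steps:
r(X, E) = 0
w(o, J) = J + o
(U(w(-5, r(2, 0)), 9) - 153)**2 = ((-6 + (0 - 5))**2 - 153)**2 = ((-6 - 5)**2 - 153)**2 = ((-11)**2 - 153)**2 = (121 - 153)**2 = (-32)**2 = 1024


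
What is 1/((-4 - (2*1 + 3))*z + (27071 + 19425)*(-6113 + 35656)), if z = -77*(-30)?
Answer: 1/1373610538 ≈ 7.2801e-10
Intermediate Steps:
z = 2310
1/((-4 - (2*1 + 3))*z + (27071 + 19425)*(-6113 + 35656)) = 1/((-4 - (2*1 + 3))*2310 + (27071 + 19425)*(-6113 + 35656)) = 1/((-4 - (2 + 3))*2310 + 46496*29543) = 1/((-4 - 1*5)*2310 + 1373631328) = 1/((-4 - 5)*2310 + 1373631328) = 1/(-9*2310 + 1373631328) = 1/(-20790 + 1373631328) = 1/1373610538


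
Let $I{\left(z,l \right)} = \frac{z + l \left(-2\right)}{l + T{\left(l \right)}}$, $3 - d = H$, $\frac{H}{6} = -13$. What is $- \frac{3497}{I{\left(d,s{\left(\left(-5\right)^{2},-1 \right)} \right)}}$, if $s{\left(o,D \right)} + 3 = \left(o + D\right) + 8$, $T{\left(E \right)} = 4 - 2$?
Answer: $- \frac{108407}{23} \approx -4713.3$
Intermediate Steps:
$T{\left(E \right)} = 2$
$H = -78$ ($H = 6 \left(-13\right) = -78$)
$s{\left(o,D \right)} = 5 + D + o$ ($s{\left(o,D \right)} = -3 + \left(\left(o + D\right) + 8\right) = -3 + \left(\left(D + o\right) + 8\right) = -3 + \left(8 + D + o\right) = 5 + D + o$)
$d = 81$ ($d = 3 - -78 = 3 + 78 = 81$)
$I{\left(z,l \right)} = \frac{z - 2 l}{2 + l}$ ($I{\left(z,l \right)} = \frac{z + l \left(-2\right)}{l + 2} = \frac{z - 2 l}{2 + l}$)
$- \frac{3497}{I{\left(d,s{\left(\left(-5\right)^{2},-1 \right)} \right)}} = - \frac{3497}{\frac{1}{2 + \left(5 - 1 + \left(-5\right)^{2}\right)} \left(81 - 2 \left(5 - 1 + \left(-5\right)^{2}\right)\right)} = - \frac{3497}{\frac{1}{2 + \left(5 - 1 + 25\right)} \left(81 - 2 \left(5 - 1 + 25\right)\right)} = - \frac{3497}{\frac{1}{2 + 29} \left(81 - 58\right)} = - \frac{3497}{\frac{1}{31} \left(81 - 58\right)} = - \frac{3497}{\frac{1}{31} \cdot 23} = - \frac{3497}{\frac{23}{31}} = \left(-3497\right) \frac{31}{23} = - \frac{108407}{23}$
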